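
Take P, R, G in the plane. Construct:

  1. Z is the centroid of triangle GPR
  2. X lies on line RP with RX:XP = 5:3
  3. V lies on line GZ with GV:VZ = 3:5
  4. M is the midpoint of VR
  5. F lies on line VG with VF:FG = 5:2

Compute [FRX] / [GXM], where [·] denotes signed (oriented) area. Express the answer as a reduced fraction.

Choose coordinates P = (0, 0), R = (1, 0), G = (0, 1).
1. Z is the centroid of triangle GPR ⇒ Z = (1/3, 1/3)
2. X lies on line RP with RX:XP = 5:3 ⇒ X = (3/8, 0)
3. V lies on line GZ with GV:VZ = 3:5 ⇒ V = (1/8, 3/4)
4. M is the midpoint of VR ⇒ M = (9/16, 3/8)
5. F lies on line VG with VF:FG = 5:2 ⇒ F = (1/28, 13/14)
2·[FRX] = -65/112, 2·[GXM] = 21/64
[FRX]:[GXM] = -65/112:21/64 = -260/147

[FRX]:[GXM] = -260/147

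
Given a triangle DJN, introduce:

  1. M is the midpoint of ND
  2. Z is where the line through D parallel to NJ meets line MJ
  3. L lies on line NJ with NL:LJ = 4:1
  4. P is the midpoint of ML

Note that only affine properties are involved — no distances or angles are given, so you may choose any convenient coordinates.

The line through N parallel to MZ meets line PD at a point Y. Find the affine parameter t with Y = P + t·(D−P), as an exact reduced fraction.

t = -9/11

Work in coordinates with D = (0, 0), J = (1, 0), N = (0, 1).
1. M is the midpoint of ND ⇒ M = (0, 1/2)
2. Z is where the line through D parallel to NJ meets line MJ ⇒ Z = (-1, 1)
3. L lies on line NJ with NL:LJ = 4:1 ⇒ L = (4/5, 1/5)
4. P is the midpoint of ML ⇒ P = (2/5, 7/20)
through N parallel to MZ: direction (-1, 1/2); meets PD at Y = (8/11, 7/11)
Y = P + t·(D−P) with t = -9/11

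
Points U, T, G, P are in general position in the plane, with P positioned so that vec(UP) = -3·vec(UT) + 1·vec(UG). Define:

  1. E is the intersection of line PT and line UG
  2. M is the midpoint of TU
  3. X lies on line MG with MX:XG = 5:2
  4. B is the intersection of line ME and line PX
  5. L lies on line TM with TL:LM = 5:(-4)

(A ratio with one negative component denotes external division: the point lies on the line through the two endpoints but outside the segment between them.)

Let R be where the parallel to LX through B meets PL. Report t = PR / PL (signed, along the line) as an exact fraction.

Assign U = (0, 0), T = (1, 0), G = (0, 1), P = (-3, 1) — the answer is frame-independent, so this choice is without loss of generality.
1. E is the intersection of line PT and line UG ⇒ E = (0, 1/4)
2. M is the midpoint of TU ⇒ M = (1/2, 0)
3. X lies on line MG with MX:XG = 5:2 ⇒ X = (1/7, 5/7)
4. B is the intersection of line ME and line PX ⇒ B = (-7/6, 5/6)
5. L lies on line TM with TL:LM = 5:(-4) ⇒ L = (-3/2, 0)
through B parallel to LX: direction (23/14, 5/7); meets PL at R = (-17/8, 5/12)
R = P + t·(L−P) with t = 7/12

t = 7/12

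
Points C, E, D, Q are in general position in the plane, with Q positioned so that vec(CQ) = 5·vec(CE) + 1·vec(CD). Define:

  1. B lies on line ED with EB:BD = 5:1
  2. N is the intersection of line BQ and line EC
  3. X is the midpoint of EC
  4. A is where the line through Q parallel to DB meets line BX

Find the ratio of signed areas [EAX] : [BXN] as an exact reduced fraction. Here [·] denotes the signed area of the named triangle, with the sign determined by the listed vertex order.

Work in coordinates with C = (0, 0), E = (1, 0), D = (0, 1), Q = (5, 1).
1. B lies on line ED with EB:BD = 5:1 ⇒ B = (1/6, 5/6)
2. N is the intersection of line BQ and line EC ⇒ N = (-24, 0)
3. X is the midpoint of EC ⇒ X = (1/2, 0)
4. A is where the line through Q parallel to DB meets line BX ⇒ A = (-19/6, 55/6)
2·[EAX] = 55/12, 2·[BXN] = -245/12
[EAX]:[BXN] = 55/12:-245/12 = -11/49

[EAX]:[BXN] = -11/49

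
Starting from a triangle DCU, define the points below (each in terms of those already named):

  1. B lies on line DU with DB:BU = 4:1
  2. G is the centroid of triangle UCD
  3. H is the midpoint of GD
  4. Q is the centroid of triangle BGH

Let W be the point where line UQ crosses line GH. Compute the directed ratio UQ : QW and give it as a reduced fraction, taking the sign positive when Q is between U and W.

UQ:QW = 11/4

Work in coordinates with D = (0, 0), C = (1, 0), U = (0, 1).
1. B lies on line DU with DB:BU = 4:1 ⇒ B = (0, 4/5)
2. G is the centroid of triangle UCD ⇒ G = (1/3, 1/3)
3. H is the midpoint of GD ⇒ H = (1/6, 1/6)
4. Q is the centroid of triangle BGH ⇒ Q = (1/6, 13/30)
line UQ meets GH at W = (5/22, 5/22)
Q = U + t·(W−U) with t = 11/15, so UQ:QW = 11/15:4/15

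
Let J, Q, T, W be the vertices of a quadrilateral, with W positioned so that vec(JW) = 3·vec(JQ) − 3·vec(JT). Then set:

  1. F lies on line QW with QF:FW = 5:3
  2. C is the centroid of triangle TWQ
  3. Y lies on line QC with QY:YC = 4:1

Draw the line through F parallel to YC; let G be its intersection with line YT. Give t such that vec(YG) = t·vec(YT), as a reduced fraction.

t = -5/8

Assign J = (0, 0), Q = (1, 0), T = (0, 1), W = (3, -3) — the answer is frame-independent, so this choice is without loss of generality.
1. F lies on line QW with QF:FW = 5:3 ⇒ F = (9/4, -15/8)
2. C is the centroid of triangle TWQ ⇒ C = (4/3, -2/3)
3. Y lies on line QC with QY:YC = 4:1 ⇒ Y = (19/15, -8/15)
through F parallel to YC: direction (1/15, -2/15); meets YT at G = (247/120, -179/120)
G = Y + t·(T−Y) with t = -5/8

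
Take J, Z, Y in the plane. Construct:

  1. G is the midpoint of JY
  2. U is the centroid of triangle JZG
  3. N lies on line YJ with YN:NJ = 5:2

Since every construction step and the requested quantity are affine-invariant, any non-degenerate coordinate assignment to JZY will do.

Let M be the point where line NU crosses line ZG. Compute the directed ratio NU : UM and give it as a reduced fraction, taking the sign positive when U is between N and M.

NU:UM = 2/7

Assign J = (0, 0), Z = (1, 0), Y = (0, 1) — the answer is frame-independent, so this choice is without loss of generality.
1. G is the midpoint of JY ⇒ G = (0, 1/2)
2. U is the centroid of triangle JZG ⇒ U = (1/3, 1/6)
3. N lies on line YJ with YN:NJ = 5:2 ⇒ N = (0, 2/7)
line NU meets ZG at M = (3/2, -1/4)
U = N + t·(M−N) with t = 2/9, so NU:UM = 2/9:7/9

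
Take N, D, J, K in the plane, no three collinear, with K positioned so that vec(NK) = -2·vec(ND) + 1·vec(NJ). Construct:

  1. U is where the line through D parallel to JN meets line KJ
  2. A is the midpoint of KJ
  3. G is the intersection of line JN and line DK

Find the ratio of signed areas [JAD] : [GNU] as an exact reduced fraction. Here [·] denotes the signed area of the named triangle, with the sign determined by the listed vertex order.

Set N = (0, 0), D = (1, 0), J = (0, 1), K = (-2, 1); any affine frame gives the same invariant.
1. U is where the line through D parallel to JN meets line KJ ⇒ U = (1, 1)
2. A is the midpoint of KJ ⇒ A = (-1, 1)
3. G is the intersection of line JN and line DK ⇒ G = (0, 1/3)
2·[JAD] = 1, 2·[GNU] = 1/3
[JAD]:[GNU] = 1:1/3 = 3

[JAD]:[GNU] = 3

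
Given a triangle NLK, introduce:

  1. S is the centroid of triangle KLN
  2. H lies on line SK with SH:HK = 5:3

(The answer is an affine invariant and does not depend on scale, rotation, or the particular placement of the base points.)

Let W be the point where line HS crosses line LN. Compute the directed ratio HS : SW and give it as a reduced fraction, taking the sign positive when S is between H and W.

HS:SW = 5/4

Set N = (0, 0), L = (1, 0), K = (0, 1); any affine frame gives the same invariant.
1. S is the centroid of triangle KLN ⇒ S = (1/3, 1/3)
2. H lies on line SK with SH:HK = 5:3 ⇒ H = (1/8, 3/4)
line HS meets LN at W = (1/2, 0)
S = H + t·(W−H) with t = 5/9, so HS:SW = 5/9:4/9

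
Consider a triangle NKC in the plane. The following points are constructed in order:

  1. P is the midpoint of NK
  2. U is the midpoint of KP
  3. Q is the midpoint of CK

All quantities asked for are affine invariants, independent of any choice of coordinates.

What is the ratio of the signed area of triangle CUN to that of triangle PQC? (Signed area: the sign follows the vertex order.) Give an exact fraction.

[CUN]:[PQC] = -3

Set N = (0, 0), K = (1, 0), C = (0, 1); any affine frame gives the same invariant.
1. P is the midpoint of NK ⇒ P = (1/2, 0)
2. U is the midpoint of KP ⇒ U = (3/4, 0)
3. Q is the midpoint of CK ⇒ Q = (1/2, 1/2)
2·[CUN] = -3/4, 2·[PQC] = 1/4
[CUN]:[PQC] = -3/4:1/4 = -3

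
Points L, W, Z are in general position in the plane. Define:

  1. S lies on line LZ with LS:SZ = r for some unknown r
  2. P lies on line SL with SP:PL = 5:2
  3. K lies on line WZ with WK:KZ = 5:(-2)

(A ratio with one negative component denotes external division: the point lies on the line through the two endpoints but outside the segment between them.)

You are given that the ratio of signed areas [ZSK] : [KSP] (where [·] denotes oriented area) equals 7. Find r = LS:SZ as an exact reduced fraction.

r = 1/5

Set L = (0, 0), W = (1, 0), Z = (0, 1); any affine frame gives the same invariant.
1. With LS:SZ = r, write λ = r/(r+1) so S = L + λ·(Z−L); S is affine-linear in λ
2. P lies on line SL with SP:PL = 5:2 ⇒ P is an affine combination of earlier points and hence also affine-linear in λ
3. K lies on line WZ with WK:KZ = 5:(-2) ⇒ K = (-2/3, 5/3)
Every point depending on S is an affine combination of S and λ-independent points, so each such coordinate is linear in λ; the λ² term in each signed area is a multiple of (Z−L)×(Z−L) = 0, so 2·[ZSK] and 2·[KSP] are each linear in λ. Evaluating at λ=0 and λ=1:
  2·[ZSK] = 2/3·λ − 2/3,   2·[KSP] = -10/21·λ
So [ZSK]:[KSP] = (2/3·λ − 2/3) / (-10/21·λ). Setting this equal to 7:
  2/3·λ − 2/3 = 7·(-10/21·λ)  ⇒  λ = 1/6
Then r = λ/(1−λ) = (1/6)/(5/6) = 1/5. Check: with r = 1/5, S = (0, 1/6) and [ZSK]:[KSP] = 7 as required.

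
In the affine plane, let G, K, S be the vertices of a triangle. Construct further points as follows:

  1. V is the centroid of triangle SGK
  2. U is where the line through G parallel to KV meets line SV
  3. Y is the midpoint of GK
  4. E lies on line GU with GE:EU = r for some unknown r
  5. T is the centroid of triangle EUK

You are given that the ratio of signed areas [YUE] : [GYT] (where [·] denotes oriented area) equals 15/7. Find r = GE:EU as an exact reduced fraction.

r = 1/5

Choose coordinates G = (0, 0), K = (1, 0), S = (0, 1).
1. V is the centroid of triangle SGK ⇒ V = (1/3, 1/3)
2. U is where the line through G parallel to KV meets line SV ⇒ U = (2/3, -1/3)
3. Y is the midpoint of GK ⇒ Y = (1/2, 0)
4. With GE:EU = r, write λ = r/(r+1) so E = G + λ·(U−G); E is affine-linear in λ
5. T is the centroid of triangle EUK ⇒ T is an affine combination of earlier points and hence also affine-linear in λ
Every point depending on E is an affine combination of E and λ-independent points, so each such coordinate is linear in λ; the λ² term in each signed area is a multiple of (U−G)×(U−G) = 0, so 2·[YUE] and 2·[GYT] are each linear in λ. Evaluating at λ=0 and λ=1:
  2·[YUE] = 1/6·λ − 1/6,   2·[GYT] = -1/18·λ − 1/18
So [YUE]:[GYT] = (1/6·λ − 1/6) / (-1/18·λ − 1/18). Setting this equal to 15/7:
  1/6·λ − 1/6 = 15/7·(-1/18·λ − 1/18)  ⇒  λ = 1/6
Then r = λ/(1−λ) = (1/6)/(5/6) = 1/5. Check: with r = 1/5, E = (1/9, -1/18) and [YUE]:[GYT] = 15/7 as required.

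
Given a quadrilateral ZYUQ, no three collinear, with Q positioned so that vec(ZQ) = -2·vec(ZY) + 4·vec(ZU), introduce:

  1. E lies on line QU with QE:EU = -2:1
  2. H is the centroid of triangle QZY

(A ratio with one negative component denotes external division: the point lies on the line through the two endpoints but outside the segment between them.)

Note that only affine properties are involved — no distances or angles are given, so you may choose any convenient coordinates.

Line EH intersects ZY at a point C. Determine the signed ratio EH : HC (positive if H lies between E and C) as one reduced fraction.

EH:HC = -5/2

Choose coordinates Z = (0, 0), Y = (1, 0), U = (0, 1), Q = (-2, 4).
1. E lies on line QU with QE:EU = -2:1 ⇒ E = (2, -2)
2. H is the centroid of triangle QZY ⇒ H = (-1/3, 4/3)
line EH meets ZY at C = (3/5, 0)
H = E + t·(C−E) with t = 5/3, so EH:HC = 5/3:-2/3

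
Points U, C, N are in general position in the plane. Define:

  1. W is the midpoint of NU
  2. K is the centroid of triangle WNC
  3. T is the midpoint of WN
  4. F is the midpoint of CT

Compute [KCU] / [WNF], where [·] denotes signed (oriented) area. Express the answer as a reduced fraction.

Assign U = (0, 0), C = (1, 0), N = (0, 1) — the answer is frame-independent, so this choice is without loss of generality.
1. W is the midpoint of NU ⇒ W = (0, 1/2)
2. K is the centroid of triangle WNC ⇒ K = (1/3, 1/2)
3. T is the midpoint of WN ⇒ T = (0, 3/4)
4. F is the midpoint of CT ⇒ F = (1/2, 3/8)
2·[KCU] = -1/2, 2·[WNF] = -1/4
[KCU]:[WNF] = -1/2:-1/4 = 2

[KCU]:[WNF] = 2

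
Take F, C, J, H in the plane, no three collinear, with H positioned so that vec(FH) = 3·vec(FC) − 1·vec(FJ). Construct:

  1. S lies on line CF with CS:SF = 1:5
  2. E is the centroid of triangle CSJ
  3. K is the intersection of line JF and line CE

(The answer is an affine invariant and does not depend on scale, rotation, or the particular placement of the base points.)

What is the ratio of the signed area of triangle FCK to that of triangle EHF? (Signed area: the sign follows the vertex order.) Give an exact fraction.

Set F = (0, 0), C = (1, 0), J = (0, 1), H = (3, -1); any affine frame gives the same invariant.
1. S lies on line CF with CS:SF = 1:5 ⇒ S = (5/6, 0)
2. E is the centroid of triangle CSJ ⇒ E = (11/18, 1/3)
3. K is the intersection of line JF and line CE ⇒ K = (0, 6/7)
2·[FCK] = 6/7, 2·[EHF] = -29/18
[FCK]:[EHF] = 6/7:-29/18 = -108/203

[FCK]:[EHF] = -108/203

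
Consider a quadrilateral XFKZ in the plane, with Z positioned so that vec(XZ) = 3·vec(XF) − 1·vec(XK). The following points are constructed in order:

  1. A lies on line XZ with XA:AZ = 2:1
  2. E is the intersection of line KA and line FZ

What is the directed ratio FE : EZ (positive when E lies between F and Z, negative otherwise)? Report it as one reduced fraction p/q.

FE:EZ = 1/3

Work in coordinates with X = (0, 0), F = (1, 0), K = (0, 1), Z = (3, -1).
1. A lies on line XZ with XA:AZ = 2:1 ⇒ A = (2, -2/3)
2. E is the intersection of line KA and line FZ ⇒ E = (3/2, -1/4)
E = F + t·(Z−F) with t = 1/4, so FE:EZ = t:(1−t) = 1/4:3/4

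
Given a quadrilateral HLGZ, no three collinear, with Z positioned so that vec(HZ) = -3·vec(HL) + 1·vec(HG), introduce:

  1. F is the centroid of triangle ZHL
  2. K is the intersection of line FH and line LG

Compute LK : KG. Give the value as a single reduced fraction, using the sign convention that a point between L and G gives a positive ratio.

LK:KG = -1/2

Set H = (0, 0), L = (1, 0), G = (0, 1), Z = (-3, 1); any affine frame gives the same invariant.
1. F is the centroid of triangle ZHL ⇒ F = (-2/3, 1/3)
2. K is the intersection of line FH and line LG ⇒ K = (2, -1)
K = L + t·(G−L) with t = -1, so LK:KG = t:(1−t) = -1:2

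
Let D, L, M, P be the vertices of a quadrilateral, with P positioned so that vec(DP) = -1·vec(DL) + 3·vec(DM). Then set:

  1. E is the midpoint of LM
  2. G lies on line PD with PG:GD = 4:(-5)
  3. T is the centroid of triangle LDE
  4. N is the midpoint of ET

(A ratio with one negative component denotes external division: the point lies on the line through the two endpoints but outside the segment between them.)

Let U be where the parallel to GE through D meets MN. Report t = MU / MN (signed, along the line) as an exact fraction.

t = -66/43

Choose coordinates D = (0, 0), L = (1, 0), M = (0, 1), P = (-1, 3).
1. E is the midpoint of LM ⇒ E = (1/2, 1/2)
2. G lies on line PD with PG:GD = 4:(-5) ⇒ G = (-5, 15)
3. T is the centroid of triangle LDE ⇒ T = (1/2, 1/6)
4. N is the midpoint of ET ⇒ N = (1/2, 1/3)
through D parallel to GE: direction (11/2, -29/2); meets MN at U = (-33/43, 87/43)
U = M + t·(N−M) with t = -66/43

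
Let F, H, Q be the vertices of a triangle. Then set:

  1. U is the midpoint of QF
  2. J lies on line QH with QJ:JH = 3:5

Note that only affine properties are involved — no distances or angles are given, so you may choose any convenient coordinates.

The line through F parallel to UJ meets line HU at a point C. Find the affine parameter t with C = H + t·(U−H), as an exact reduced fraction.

t = 2/5

Choose coordinates F = (0, 0), H = (1, 0), Q = (0, 1).
1. U is the midpoint of QF ⇒ U = (0, 1/2)
2. J lies on line QH with QJ:JH = 3:5 ⇒ J = (3/8, 5/8)
through F parallel to UJ: direction (3/8, 1/8); meets HU at C = (3/5, 1/5)
C = H + t·(U−H) with t = 2/5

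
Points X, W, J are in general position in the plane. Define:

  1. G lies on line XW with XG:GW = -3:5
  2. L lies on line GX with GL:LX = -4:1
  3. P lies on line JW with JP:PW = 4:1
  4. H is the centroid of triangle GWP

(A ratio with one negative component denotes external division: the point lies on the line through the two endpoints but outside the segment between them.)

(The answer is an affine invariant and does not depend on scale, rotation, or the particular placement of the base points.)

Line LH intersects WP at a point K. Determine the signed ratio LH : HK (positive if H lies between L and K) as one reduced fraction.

LH:HK = -2/5

Work in coordinates with X = (0, 0), W = (1, 0), J = (0, 1).
1. G lies on line XW with XG:GW = -3:5 ⇒ G = (-3/2, 0)
2. L lies on line GX with GL:LX = -4:1 ⇒ L = (1/2, 0)
3. P lies on line JW with JP:PW = 4:1 ⇒ P = (4/5, 1/5)
4. H is the centroid of triangle GWP ⇒ H = (1/10, 1/15)
line LH meets WP at K = (11/10, -1/10)
H = L + t·(K−L) with t = -2/3, so LH:HK = -2/3:5/3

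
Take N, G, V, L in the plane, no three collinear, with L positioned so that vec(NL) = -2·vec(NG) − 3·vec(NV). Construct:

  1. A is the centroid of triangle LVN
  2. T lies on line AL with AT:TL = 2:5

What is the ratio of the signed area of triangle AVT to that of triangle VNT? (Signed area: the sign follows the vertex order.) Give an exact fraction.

[AVT]:[VNT] = -2/11

Assign N = (0, 0), G = (1, 0), V = (0, 1), L = (-2, -3) — the answer is frame-independent, so this choice is without loss of generality.
1. A is the centroid of triangle LVN ⇒ A = (-2/3, -2/3)
2. T lies on line AL with AT:TL = 2:5 ⇒ T = (-22/21, -4/3)
2·[AVT] = 4/21, 2·[VNT] = -22/21
[AVT]:[VNT] = 4/21:-22/21 = -2/11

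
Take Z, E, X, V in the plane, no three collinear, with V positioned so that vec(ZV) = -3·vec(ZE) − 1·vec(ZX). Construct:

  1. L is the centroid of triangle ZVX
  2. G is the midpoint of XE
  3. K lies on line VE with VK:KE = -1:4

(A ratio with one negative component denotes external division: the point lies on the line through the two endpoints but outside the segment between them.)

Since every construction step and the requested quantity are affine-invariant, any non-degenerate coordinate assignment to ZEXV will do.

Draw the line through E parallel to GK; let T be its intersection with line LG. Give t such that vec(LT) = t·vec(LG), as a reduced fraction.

t = 11

Assign Z = (0, 0), E = (1, 0), X = (0, 1), V = (-3, -1) — the answer is frame-independent, so this choice is without loss of generality.
1. L is the centroid of triangle ZVX ⇒ L = (-1, 0)
2. G is the midpoint of XE ⇒ G = (1/2, 1/2)
3. K lies on line VE with VK:KE = -1:4 ⇒ K = (-13/3, -4/3)
through E parallel to GK: direction (-29/6, -11/6); meets LG at T = (31/2, 11/2)
T = L + t·(G−L) with t = 11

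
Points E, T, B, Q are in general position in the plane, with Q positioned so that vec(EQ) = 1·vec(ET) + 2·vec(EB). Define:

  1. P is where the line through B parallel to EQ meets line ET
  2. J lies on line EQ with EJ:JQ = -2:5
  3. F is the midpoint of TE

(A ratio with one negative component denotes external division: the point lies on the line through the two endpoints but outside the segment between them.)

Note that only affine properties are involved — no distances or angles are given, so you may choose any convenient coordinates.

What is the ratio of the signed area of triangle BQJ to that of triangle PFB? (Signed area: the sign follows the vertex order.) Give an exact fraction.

[BQJ]:[PFB] = -5/3

Work in coordinates with E = (0, 0), T = (1, 0), B = (0, 1), Q = (1, 2).
1. P is where the line through B parallel to EQ meets line ET ⇒ P = (-1/2, 0)
2. J lies on line EQ with EJ:JQ = -2:5 ⇒ J = (-2/3, -4/3)
3. F is the midpoint of TE ⇒ F = (1/2, 0)
2·[BQJ] = -5/3, 2·[PFB] = 1
[BQJ]:[PFB] = -5/3:1 = -5/3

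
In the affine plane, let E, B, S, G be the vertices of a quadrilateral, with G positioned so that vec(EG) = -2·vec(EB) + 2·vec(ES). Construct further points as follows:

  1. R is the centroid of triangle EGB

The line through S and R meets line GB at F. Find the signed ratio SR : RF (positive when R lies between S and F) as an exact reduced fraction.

Work in coordinates with E = (0, 0), B = (1, 0), S = (0, 1), G = (-2, 2).
1. R is the centroid of triangle EGB ⇒ R = (-1/3, 2/3)
line SR meets GB at F = (-1/5, 4/5)
R = S + t·(F−S) with t = 5/3, so SR:RF = 5/3:-2/3

SR:RF = -5/2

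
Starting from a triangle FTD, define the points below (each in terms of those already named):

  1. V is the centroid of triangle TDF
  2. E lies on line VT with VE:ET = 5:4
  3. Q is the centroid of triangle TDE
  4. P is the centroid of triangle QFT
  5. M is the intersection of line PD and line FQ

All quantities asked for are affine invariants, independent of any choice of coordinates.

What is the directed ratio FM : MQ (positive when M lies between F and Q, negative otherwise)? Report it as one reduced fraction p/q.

FM:MQ = 127/42

Work in coordinates with F = (0, 0), T = (1, 0), D = (0, 1).
1. V is the centroid of triangle TDF ⇒ V = (1/3, 1/3)
2. E lies on line VT with VE:ET = 5:4 ⇒ E = (19/27, 4/27)
3. Q is the centroid of triangle TDE ⇒ Q = (46/81, 31/81)
4. P is the centroid of triangle QFT ⇒ P = (127/243, 31/243)
5. M is the intersection of line PD and line FQ ⇒ M = (5842/13689, 3937/13689)
M = F + t·(Q−F) with t = 127/169, so FM:MQ = t:(1−t) = 127/169:42/169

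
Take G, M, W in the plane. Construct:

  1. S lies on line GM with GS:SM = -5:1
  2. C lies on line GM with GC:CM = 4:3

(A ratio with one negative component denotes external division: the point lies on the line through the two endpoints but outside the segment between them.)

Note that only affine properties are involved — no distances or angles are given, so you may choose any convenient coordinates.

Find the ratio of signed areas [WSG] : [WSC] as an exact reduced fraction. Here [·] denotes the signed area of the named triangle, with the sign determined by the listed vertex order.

[WSG]:[WSC] = 35/19

Choose coordinates G = (0, 0), M = (1, 0), W = (0, 1).
1. S lies on line GM with GS:SM = -5:1 ⇒ S = (5/4, 0)
2. C lies on line GM with GC:CM = 4:3 ⇒ C = (4/7, 0)
2·[WSG] = -5/4, 2·[WSC] = -19/28
[WSG]:[WSC] = -5/4:-19/28 = 35/19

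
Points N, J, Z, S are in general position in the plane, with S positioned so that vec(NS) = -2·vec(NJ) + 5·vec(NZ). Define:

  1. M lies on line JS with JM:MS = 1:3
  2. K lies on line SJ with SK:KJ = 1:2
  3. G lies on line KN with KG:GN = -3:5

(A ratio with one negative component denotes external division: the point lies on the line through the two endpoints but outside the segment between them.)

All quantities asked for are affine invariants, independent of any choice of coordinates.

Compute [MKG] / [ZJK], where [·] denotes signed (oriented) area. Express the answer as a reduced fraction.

Work in coordinates with N = (0, 0), J = (1, 0), Z = (0, 1), S = (-2, 5).
1. M lies on line JS with JM:MS = 1:3 ⇒ M = (1/4, 5/4)
2. K lies on line SJ with SK:KJ = 1:2 ⇒ K = (-1, 10/3)
3. G lies on line KN with KG:GN = -3:5 ⇒ G = (-5/2, 25/3)
2·[MKG] = -25/8, 2·[ZJK] = 4/3
[MKG]:[ZJK] = -25/8:4/3 = -75/32

[MKG]:[ZJK] = -75/32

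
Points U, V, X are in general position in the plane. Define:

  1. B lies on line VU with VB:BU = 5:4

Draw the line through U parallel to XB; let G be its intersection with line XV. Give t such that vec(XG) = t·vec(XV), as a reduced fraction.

t = -4/5

Set U = (0, 0), V = (1, 0), X = (0, 1); any affine frame gives the same invariant.
1. B lies on line VU with VB:BU = 5:4 ⇒ B = (4/9, 0)
through U parallel to XB: direction (4/9, -1); meets XV at G = (-4/5, 9/5)
G = X + t·(V−X) with t = -4/5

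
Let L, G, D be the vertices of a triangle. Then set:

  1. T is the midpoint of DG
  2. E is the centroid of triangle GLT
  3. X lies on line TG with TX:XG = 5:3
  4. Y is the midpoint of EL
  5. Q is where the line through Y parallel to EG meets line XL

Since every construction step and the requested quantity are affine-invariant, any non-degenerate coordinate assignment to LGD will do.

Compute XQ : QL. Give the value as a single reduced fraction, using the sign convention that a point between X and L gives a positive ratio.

Work in coordinates with L = (0, 0), G = (1, 0), D = (0, 1).
1. T is the midpoint of DG ⇒ T = (1/2, 1/2)
2. E is the centroid of triangle GLT ⇒ E = (1/2, 1/6)
3. X lies on line TG with TX:XG = 5:3 ⇒ X = (13/16, 3/16)
4. Y is the midpoint of EL ⇒ Y = (1/4, 1/12)
5. Q is where the line through Y parallel to EG meets line XL ⇒ Q = (13/44, 3/44)
Q = X + t·(L−X) with t = 7/11, so XQ:QL = t:(1−t) = 7/11:4/11

XQ:QL = 7/4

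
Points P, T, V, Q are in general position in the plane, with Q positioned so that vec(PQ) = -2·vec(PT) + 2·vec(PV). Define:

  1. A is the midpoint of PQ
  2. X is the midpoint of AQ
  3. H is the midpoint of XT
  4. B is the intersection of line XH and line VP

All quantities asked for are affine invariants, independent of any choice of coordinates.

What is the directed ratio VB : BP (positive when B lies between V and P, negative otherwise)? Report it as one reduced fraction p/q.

Choose coordinates P = (0, 0), T = (1, 0), V = (0, 1), Q = (-2, 2).
1. A is the midpoint of PQ ⇒ A = (-1, 1)
2. X is the midpoint of AQ ⇒ X = (-3/2, 3/2)
3. H is the midpoint of XT ⇒ H = (-1/4, 3/4)
4. B is the intersection of line XH and line VP ⇒ B = (0, 3/5)
B = V + t·(P−V) with t = 2/5, so VB:BP = t:(1−t) = 2/5:3/5

VB:BP = 2/3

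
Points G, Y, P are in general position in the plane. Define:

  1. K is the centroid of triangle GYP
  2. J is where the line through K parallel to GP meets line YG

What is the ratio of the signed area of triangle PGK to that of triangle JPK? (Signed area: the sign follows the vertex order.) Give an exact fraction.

Assign G = (0, 0), Y = (1, 0), P = (0, 1) — the answer is frame-independent, so this choice is without loss of generality.
1. K is the centroid of triangle GYP ⇒ K = (1/3, 1/3)
2. J is where the line through K parallel to GP meets line YG ⇒ J = (1/3, 0)
2·[PGK] = 1/3, 2·[JPK] = -1/9
[PGK]:[JPK] = 1/3:-1/9 = -3

[PGK]:[JPK] = -3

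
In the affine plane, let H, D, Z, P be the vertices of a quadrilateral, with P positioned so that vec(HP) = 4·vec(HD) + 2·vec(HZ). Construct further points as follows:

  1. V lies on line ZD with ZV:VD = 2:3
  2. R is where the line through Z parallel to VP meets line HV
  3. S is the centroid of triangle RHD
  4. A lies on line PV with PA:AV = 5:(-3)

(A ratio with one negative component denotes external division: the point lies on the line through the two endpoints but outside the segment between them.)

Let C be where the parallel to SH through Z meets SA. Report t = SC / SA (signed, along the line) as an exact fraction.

Work in coordinates with H = (0, 0), D = (1, 0), Z = (0, 1), P = (4, 2).
1. V lies on line ZD with ZV:VD = 2:3 ⇒ V = (2/5, 3/5)
2. R is where the line through Z parallel to VP meets line HV ⇒ R = (9/10, 27/20)
3. S is the centroid of triangle RHD ⇒ S = (19/30, 9/20)
4. A lies on line PV with PA:AV = 5:(-3) ⇒ A = (-5, -3/2)
through Z parallel to SH: direction (-19/30, -9/20); meets SA at C = (-19/9, -1/2)
C = S + t·(A−S) with t = 19/39

t = 19/39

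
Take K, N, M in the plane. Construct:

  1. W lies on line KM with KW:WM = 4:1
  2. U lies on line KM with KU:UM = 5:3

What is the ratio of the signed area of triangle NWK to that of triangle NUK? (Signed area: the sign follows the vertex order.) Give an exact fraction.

Work in coordinates with K = (0, 0), N = (1, 0), M = (0, 1).
1. W lies on line KM with KW:WM = 4:1 ⇒ W = (0, 4/5)
2. U lies on line KM with KU:UM = 5:3 ⇒ U = (0, 5/8)
2·[NWK] = 4/5, 2·[NUK] = 5/8
[NWK]:[NUK] = 4/5:5/8 = 32/25

[NWK]:[NUK] = 32/25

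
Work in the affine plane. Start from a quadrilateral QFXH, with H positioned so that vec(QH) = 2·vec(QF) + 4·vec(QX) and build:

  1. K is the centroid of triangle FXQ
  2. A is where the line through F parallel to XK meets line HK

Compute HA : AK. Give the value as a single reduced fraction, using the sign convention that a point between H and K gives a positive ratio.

HA:AK = 6

Assign Q = (0, 0), F = (1, 0), X = (0, 1), H = (2, 4) — the answer is frame-independent, so this choice is without loss of generality.
1. K is the centroid of triangle FXQ ⇒ K = (1/3, 1/3)
2. A is where the line through F parallel to XK meets line HK ⇒ A = (4/7, 6/7)
A = H + t·(K−H) with t = 6/7, so HA:AK = t:(1−t) = 6/7:1/7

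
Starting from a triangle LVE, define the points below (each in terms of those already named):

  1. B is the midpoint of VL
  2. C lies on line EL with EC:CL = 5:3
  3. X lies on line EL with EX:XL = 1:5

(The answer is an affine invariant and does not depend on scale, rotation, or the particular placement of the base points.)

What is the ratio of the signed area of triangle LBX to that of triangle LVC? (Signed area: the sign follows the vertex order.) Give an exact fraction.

[LBX]:[LVC] = 10/9

Choose coordinates L = (0, 0), V = (1, 0), E = (0, 1).
1. B is the midpoint of VL ⇒ B = (1/2, 0)
2. C lies on line EL with EC:CL = 5:3 ⇒ C = (0, 3/8)
3. X lies on line EL with EX:XL = 1:5 ⇒ X = (0, 5/6)
2·[LBX] = 5/12, 2·[LVC] = 3/8
[LBX]:[LVC] = 5/12:3/8 = 10/9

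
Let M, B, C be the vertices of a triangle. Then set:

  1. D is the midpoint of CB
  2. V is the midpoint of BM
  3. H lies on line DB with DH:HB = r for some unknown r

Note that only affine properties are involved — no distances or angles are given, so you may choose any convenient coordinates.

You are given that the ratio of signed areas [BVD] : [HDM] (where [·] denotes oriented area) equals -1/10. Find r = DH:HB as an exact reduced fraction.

r = -5/4

Set M = (0, 0), B = (1, 0), C = (0, 1); any affine frame gives the same invariant.
1. D is the midpoint of CB ⇒ D = (1/2, 1/2)
2. V is the midpoint of BM ⇒ V = (1/2, 0)
3. With DH:HB = r, write λ = r/(r+1) so H = D + λ·(B−D); H is affine-linear in λ
Every point depending on H is an affine combination of H and λ-independent points, so each such coordinate is linear in λ; the λ² term in each signed area is a multiple of (B−D)×(B−D) = 0, so 2·[BVD] and 2·[HDM] are each linear in λ. Evaluating at λ=0 and λ=1:
  2·[BVD] = -1/4,   2·[HDM] = 1/2·λ
So [BVD]:[HDM] = (-1/4) / (1/2·λ). Setting this equal to -1/10:
  -1/4 = -1/10·(1/2·λ)  ⇒  λ = 5
Then r = λ/(1−λ) = (5)/(-4) = -5/4. Check: with r = -5/4, H = (3, -2) and [BVD]:[HDM] = -1/10 as required.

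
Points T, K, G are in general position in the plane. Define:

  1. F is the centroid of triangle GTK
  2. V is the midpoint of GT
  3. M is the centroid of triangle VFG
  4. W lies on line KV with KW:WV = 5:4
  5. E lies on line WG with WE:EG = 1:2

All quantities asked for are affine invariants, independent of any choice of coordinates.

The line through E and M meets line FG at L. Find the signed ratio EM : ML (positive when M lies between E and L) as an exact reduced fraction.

Choose coordinates T = (0, 0), K = (1, 0), G = (0, 1).
1. F is the centroid of triangle GTK ⇒ F = (1/3, 1/3)
2. V is the midpoint of GT ⇒ V = (0, 1/2)
3. M is the centroid of triangle VFG ⇒ M = (1/9, 11/18)
4. W lies on line KV with KW:WV = 5:4 ⇒ W = (4/9, 5/18)
5. E lies on line WG with WE:EG = 1:2 ⇒ E = (8/27, 14/27)
line EM meets FG at L = (2/9, 5/9)
M = E + t·(L−E) with t = 5/2, so EM:ML = 5/2:-3/2

EM:ML = -5/3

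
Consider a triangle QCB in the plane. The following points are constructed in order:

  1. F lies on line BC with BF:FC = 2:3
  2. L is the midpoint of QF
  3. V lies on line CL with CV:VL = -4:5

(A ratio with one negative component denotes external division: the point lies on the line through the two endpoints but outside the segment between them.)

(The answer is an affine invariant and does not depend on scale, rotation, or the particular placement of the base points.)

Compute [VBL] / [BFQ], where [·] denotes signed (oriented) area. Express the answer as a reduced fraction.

Assign Q = (0, 0), C = (1, 0), B = (0, 1) — the answer is frame-independent, so this choice is without loss of generality.
1. F lies on line BC with BF:FC = 2:3 ⇒ F = (2/5, 3/5)
2. L is the midpoint of QF ⇒ L = (1/5, 3/10)
3. V lies on line CL with CV:VL = -4:5 ⇒ V = (21/5, -6/5)
2·[VBL] = 5/2, 2·[BFQ] = -2/5
[VBL]:[BFQ] = 5/2:-2/5 = -25/4

[VBL]:[BFQ] = -25/4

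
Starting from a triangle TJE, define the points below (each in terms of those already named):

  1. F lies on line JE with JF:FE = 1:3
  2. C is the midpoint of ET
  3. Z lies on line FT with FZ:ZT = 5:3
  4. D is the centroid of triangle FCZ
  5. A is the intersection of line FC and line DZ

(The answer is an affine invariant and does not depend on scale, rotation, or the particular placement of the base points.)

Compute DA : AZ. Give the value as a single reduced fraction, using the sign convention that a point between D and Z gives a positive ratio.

Set T = (0, 0), J = (1, 0), E = (0, 1); any affine frame gives the same invariant.
1. F lies on line JE with JF:FE = 1:3 ⇒ F = (3/4, 1/4)
2. C is the midpoint of ET ⇒ C = (0, 1/2)
3. Z lies on line FT with FZ:ZT = 5:3 ⇒ Z = (9/32, 3/32)
4. D is the centroid of triangle FCZ ⇒ D = (11/32, 9/32)
5. A is the intersection of line FC and line DZ ⇒ A = (3/8, 3/8)
A = D + t·(Z−D) with t = -1/2, so DA:AZ = t:(1−t) = -1/2:3/2

DA:AZ = -1/3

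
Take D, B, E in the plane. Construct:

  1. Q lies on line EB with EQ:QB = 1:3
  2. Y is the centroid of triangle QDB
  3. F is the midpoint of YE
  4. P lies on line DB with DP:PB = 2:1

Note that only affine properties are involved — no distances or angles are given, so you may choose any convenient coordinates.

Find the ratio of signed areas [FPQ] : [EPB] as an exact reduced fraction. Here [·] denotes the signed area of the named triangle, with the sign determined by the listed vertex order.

[FPQ]:[EPB] = 1/4

Set D = (0, 0), B = (1, 0), E = (0, 1); any affine frame gives the same invariant.
1. Q lies on line EB with EQ:QB = 1:3 ⇒ Q = (1/4, 3/4)
2. Y is the centroid of triangle QDB ⇒ Y = (5/12, 1/4)
3. F is the midpoint of YE ⇒ F = (5/24, 5/8)
4. P lies on line DB with DP:PB = 2:1 ⇒ P = (2/3, 0)
2·[FPQ] = 1/12, 2·[EPB] = 1/3
[FPQ]:[EPB] = 1/12:1/3 = 1/4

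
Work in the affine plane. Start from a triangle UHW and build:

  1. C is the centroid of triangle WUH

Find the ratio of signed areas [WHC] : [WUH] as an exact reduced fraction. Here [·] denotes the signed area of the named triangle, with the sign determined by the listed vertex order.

Choose coordinates U = (0, 0), H = (1, 0), W = (0, 1).
1. C is the centroid of triangle WUH ⇒ C = (1/3, 1/3)
2·[WHC] = -1/3, 2·[WUH] = 1
[WHC]:[WUH] = -1/3:1 = -1/3

[WHC]:[WUH] = -1/3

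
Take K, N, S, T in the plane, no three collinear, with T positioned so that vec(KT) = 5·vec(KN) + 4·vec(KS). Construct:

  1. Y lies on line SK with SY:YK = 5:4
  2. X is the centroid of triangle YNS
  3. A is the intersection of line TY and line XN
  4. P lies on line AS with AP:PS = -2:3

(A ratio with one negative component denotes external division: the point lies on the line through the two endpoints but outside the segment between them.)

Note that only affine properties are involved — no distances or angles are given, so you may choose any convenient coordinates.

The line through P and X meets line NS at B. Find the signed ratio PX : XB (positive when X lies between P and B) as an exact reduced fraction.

PX:XB = 113/43

Assign K = (0, 0), N = (1, 0), S = (0, 1), T = (5, 4) — the answer is frame-independent, so this choice is without loss of generality.
1. Y lies on line SK with SY:YK = 5:4 ⇒ Y = (0, 4/9)
2. X is the centroid of triangle YNS ⇒ X = (1/3, 13/27)
3. A is the intersection of line TY and line XN ⇒ A = (25/129, 676/1161)
4. P lies on line AS with AP:PS = -2:3 ⇒ P = (25/43, -98/387)
line PX meets NS at B = (27/113, 86/113)
X = P + t·(B−P) with t = 113/156, so PX:XB = 113/156:43/156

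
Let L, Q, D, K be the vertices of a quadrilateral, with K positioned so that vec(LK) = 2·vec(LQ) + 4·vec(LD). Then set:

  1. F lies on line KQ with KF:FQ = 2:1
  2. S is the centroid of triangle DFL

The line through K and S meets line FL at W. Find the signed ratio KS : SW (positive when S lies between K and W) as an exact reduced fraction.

Assign L = (0, 0), Q = (1, 0), D = (0, 1), K = (2, 4) — the answer is frame-independent, so this choice is without loss of generality.
1. F lies on line KQ with KF:FQ = 2:1 ⇒ F = (4/3, 4/3)
2. S is the centroid of triangle DFL ⇒ S = (4/9, 7/9)
line KS meets FL at W = (2/15, 2/15)
S = K + t·(W−K) with t = 5/6, so KS:SW = 5/6:1/6

KS:SW = 5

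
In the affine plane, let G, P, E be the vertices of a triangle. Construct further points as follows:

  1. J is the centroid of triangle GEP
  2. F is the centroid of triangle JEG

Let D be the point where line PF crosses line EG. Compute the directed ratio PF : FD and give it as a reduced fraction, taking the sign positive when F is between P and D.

Assign G = (0, 0), P = (1, 0), E = (0, 1) — the answer is frame-independent, so this choice is without loss of generality.
1. J is the centroid of triangle GEP ⇒ J = (1/3, 1/3)
2. F is the centroid of triangle JEG ⇒ F = (1/9, 4/9)
line PF meets EG at D = (0, 1/2)
F = P + t·(D−P) with t = 8/9, so PF:FD = 8/9:1/9

PF:FD = 8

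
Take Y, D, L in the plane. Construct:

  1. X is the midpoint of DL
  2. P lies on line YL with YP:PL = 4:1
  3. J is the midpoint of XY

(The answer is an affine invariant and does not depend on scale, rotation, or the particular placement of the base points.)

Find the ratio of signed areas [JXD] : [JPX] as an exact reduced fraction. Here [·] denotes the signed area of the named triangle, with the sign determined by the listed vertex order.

Assign Y = (0, 0), D = (1, 0), L = (0, 1) — the answer is frame-independent, so this choice is without loss of generality.
1. X is the midpoint of DL ⇒ X = (1/2, 1/2)
2. P lies on line YL with YP:PL = 4:1 ⇒ P = (0, 4/5)
3. J is the midpoint of XY ⇒ J = (1/4, 1/4)
2·[JXD] = -1/4, 2·[JPX] = -1/5
[JXD]:[JPX] = -1/4:-1/5 = 5/4

[JXD]:[JPX] = 5/4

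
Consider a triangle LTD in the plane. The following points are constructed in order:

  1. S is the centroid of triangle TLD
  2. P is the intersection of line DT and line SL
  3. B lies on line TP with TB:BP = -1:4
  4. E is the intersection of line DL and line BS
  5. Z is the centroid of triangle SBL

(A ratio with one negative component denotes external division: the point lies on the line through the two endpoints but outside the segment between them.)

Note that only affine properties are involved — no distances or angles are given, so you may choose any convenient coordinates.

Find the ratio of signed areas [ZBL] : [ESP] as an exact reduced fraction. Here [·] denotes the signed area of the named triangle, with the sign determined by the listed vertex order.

Set L = (0, 0), T = (1, 0), D = (0, 1); any affine frame gives the same invariant.
1. S is the centroid of triangle TLD ⇒ S = (1/3, 1/3)
2. P is the intersection of line DT and line SL ⇒ P = (1/2, 1/2)
3. B lies on line TP with TB:BP = -1:4 ⇒ B = (7/6, -1/6)
4. E is the intersection of line DL and line BS ⇒ E = (0, 8/15)
5. Z is the centroid of triangle SBL ⇒ Z = (1/2, 1/18)
2·[ZBL] = -4/27, 2·[ESP] = 4/45
[ZBL]:[ESP] = -4/27:4/45 = -5/3

[ZBL]:[ESP] = -5/3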